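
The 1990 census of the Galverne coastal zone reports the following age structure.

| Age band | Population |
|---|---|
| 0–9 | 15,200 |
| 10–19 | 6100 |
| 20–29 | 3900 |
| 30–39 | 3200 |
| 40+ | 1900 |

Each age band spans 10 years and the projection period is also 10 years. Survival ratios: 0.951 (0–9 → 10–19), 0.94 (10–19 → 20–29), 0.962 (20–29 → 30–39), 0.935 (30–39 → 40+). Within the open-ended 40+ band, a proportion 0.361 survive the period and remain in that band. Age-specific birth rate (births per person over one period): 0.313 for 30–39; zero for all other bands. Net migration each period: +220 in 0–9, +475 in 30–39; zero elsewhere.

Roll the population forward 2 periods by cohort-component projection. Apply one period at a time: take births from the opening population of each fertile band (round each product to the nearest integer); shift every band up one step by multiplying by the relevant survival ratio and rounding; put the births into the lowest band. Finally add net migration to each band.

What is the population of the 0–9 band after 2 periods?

1543

[period 1]
Births: 3200 × 0.313 = 1002
10–19: 15200 × 0.951 = 14455
20–29: 6100 × 0.94 = 5734
30–39: 3900 × 0.962 = 3752
40+: 3200 × 0.935 + 1900 × 0.361 = 2992 + 686 = 3678
Net migration: 0–9 + 220 → 1222; 30–39 + 475 → 4227
End of period: [1222, 14455, 5734, 4227, 3678]
[period 2]
Births: 4227 × 0.313 = 1323
10–19: 1222 × 0.951 = 1162
20–29: 14455 × 0.94 = 13588
30–39: 5734 × 0.962 = 5516
40+: 4227 × 0.935 + 3678 × 0.361 = 3952 + 1328 = 5280
Net migration: 0–9 + 220 → 1543; 30–39 + 475 → 5991
End of period: [1543, 1162, 13588, 5991, 5280]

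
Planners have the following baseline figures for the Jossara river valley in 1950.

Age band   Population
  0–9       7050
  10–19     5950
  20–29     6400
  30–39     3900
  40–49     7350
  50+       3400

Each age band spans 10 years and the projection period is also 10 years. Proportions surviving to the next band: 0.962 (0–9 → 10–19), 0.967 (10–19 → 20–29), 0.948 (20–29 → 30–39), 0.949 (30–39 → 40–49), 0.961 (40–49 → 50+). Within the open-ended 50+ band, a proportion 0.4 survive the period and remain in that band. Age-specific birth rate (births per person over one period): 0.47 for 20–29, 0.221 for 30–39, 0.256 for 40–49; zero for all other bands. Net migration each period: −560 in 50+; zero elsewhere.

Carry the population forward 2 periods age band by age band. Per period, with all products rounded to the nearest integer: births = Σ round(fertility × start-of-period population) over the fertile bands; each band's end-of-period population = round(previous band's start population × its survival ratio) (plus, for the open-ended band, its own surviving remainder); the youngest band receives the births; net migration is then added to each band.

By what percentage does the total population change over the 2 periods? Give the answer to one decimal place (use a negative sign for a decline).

(Bands numbered youngest = 1 to oldest = 6.)
— Period 1 —
Births: 6400 × 0.47 = 3008  |  3900 × 0.221 = 862  |  7350 × 0.256 = 1882 → 5752
Band 2: 7050 × 0.962 = 6782
Band 3: 5950 × 0.967 = 5754
Band 4: 6400 × 0.948 = 6067
Band 5: 3900 × 0.949 = 3701
Band 6: 7350 × 0.961 + 3400 × 0.4 = 7063 + 1360 = 8423
Net migration: Band 6 − 560 → 7863
Population now: 0–9=5752, 10–19=6782, 20–29=5754, 30–39=6067, 40–49=3701, 50+=7863
— Period 2 —
Births: 5754 × 0.47 = 2704  |  6067 × 0.221 = 1341  |  3701 × 0.256 = 947 → 4992
Band 2: 5752 × 0.962 = 5533
Band 3: 6782 × 0.967 = 6558
Band 4: 5754 × 0.948 = 5455
Band 5: 6067 × 0.949 = 5758
Band 6: 3701 × 0.961 + 7863 × 0.4 = 3557 + 3145 = 6702
Net migration: Band 6 − 560 → 6142
Population now: 0–9=4992, 10–19=5533, 20–29=6558, 30–39=5455, 40–49=5758, 50+=6142
Total: 34050 → 34438; change = 388; percentage change = 1.1%

1.1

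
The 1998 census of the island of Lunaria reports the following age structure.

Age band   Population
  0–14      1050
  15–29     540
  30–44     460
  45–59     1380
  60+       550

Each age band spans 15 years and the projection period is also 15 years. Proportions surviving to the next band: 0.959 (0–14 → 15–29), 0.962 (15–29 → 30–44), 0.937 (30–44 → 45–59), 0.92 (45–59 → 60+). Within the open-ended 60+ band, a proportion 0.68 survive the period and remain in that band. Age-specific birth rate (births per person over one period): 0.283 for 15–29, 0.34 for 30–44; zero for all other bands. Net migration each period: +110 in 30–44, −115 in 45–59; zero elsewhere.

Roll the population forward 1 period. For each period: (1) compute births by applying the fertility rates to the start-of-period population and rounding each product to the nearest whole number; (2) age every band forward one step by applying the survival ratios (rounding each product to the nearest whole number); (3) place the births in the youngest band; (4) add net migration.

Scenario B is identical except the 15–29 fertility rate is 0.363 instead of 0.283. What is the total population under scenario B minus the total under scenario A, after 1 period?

Period 1.
Births: 540 * 0.283 = 153  |  460 * 0.34 = 156 — total 309
15–29: 1050 * 0.959 = 1007
30–44: 540 * 0.962 = 519
45–59: 460 * 0.937 = 431
60+: 1380 * 0.92 + 550 * 0.68 = 1270 + 374 = 1644
Net migration: 30–44 + 110 → 629; 45–59 − 115 → 316
End of period: [309, 1007, 629, 316, 1644]
Scenario A total after 1 period: 3905
Scenario B projection —
Period 1.
Births: 540 * 0.363 = 196  |  460 * 0.34 = 156 — total 352
15–29: 1050 * 0.959 = 1007
30–44: 540 * 0.962 = 519
45–59: 460 * 0.937 = 431
60+: 1380 * 0.92 + 550 * 0.68 = 1270 + 374 = 1644
Net migration: 30–44 + 110 → 629; 45–59 − 115 → 316
End of period: [352, 1007, 629, 316, 1644]
Scenario B total after 1 period: 3948
Difference B − A = 3948 − 3905 = 43

43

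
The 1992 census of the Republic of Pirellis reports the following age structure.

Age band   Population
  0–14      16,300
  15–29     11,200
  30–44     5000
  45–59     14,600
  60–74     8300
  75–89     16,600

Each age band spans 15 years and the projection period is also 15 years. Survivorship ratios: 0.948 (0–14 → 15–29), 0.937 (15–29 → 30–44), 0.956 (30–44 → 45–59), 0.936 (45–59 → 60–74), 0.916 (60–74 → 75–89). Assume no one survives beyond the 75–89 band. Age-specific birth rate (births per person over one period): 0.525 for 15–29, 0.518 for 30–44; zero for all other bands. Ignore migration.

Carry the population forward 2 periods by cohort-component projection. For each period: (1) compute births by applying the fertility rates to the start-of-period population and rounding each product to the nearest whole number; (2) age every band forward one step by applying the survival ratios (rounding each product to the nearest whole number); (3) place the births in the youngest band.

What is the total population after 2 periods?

— Period 1 —
Births: 11200 * 0.525 = 5880, 5000 * 0.518 = 2590 → 8470
15–29: 16300 * 0.948 = 15452
30–44: 11200 * 0.937 = 10494
45–59: 5000 * 0.956 = 4780
60–74: 14600 * 0.936 = 13666
75–89: 8300 * 0.916 = 7603
End of period: [8470, 15452, 10494, 4780, 13666, 7603]
— Period 2 —
Births: 15452 * 0.525 = 8112, 10494 * 0.518 = 5436 → 13548
15–29: 8470 * 0.948 = 8030
30–44: 15452 * 0.937 = 14479
45–59: 10494 * 0.956 = 10032
60–74: 4780 * 0.936 = 4474
75–89: 13666 * 0.916 = 12518
End of period: [13548, 8030, 14479, 10032, 4474, 12518]
Total after period 2: 13548 + 8030 + 14479 + 10032 + 4474 + 12518 = 63081

63081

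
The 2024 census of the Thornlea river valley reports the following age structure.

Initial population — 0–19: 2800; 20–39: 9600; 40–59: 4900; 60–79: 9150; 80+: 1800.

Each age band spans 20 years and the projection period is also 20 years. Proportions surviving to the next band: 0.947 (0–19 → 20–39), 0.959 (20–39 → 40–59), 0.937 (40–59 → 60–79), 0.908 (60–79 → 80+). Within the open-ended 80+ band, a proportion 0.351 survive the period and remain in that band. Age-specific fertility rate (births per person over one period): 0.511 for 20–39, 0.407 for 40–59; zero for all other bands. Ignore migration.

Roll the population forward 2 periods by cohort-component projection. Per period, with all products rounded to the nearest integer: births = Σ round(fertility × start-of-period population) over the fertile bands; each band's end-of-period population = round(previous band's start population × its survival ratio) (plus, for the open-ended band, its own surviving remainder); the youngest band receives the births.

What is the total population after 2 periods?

Let band 1 be 0–19 through band 5 = 80+.
[period 1]
Births: 9600 × 0.511 = 4906  |  4900 × 0.407 = 1994 → total 6900
Band 2: 2800 × 0.947 = 2652
Band 3: 9600 × 0.959 = 9206
Band 4: 4900 × 0.937 = 4591
Band 5: 9150 × 0.908 + 1800 × 0.351 = 8308 + 632 = 8940
End of period: [6900, 2652, 9206, 4591, 8940]
[period 2]
Births: 2652 × 0.511 = 1355  |  9206 × 0.407 = 3747 → total 5102
Band 2: 6900 × 0.947 = 6534
Band 3: 2652 × 0.959 = 2543
Band 4: 9206 × 0.937 = 8626
Band 5: 4591 × 0.908 + 8940 × 0.351 = 4169 + 3138 = 7307
End of period: [5102, 6534, 2543, 8626, 7307]
Total after period 2: 5102 + 6534 + 2543 + 8626 + 7307 = 30112

30112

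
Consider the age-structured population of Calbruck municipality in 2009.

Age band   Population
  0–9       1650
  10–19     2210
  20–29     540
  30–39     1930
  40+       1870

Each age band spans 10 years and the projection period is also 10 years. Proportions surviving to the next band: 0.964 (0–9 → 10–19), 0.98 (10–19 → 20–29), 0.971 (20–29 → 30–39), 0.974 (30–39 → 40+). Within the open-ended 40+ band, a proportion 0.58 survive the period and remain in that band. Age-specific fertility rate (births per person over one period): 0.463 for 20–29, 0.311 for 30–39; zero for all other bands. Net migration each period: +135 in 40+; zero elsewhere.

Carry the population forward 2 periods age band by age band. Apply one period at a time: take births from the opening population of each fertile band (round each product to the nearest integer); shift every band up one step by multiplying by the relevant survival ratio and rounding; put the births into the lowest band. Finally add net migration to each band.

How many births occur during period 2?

Call the bands 1 to 5, youngest first.
[period 1]
Births: 540 × 0.463 = 250 ; 1930 × 0.311 = 600 → 850
Band 2: 1650 × 0.964 = 1591
Band 3: 2210 × 0.98 = 2166
Band 4: 540 × 0.971 = 524
Band 5: 1930 × 0.974 + 1870 × 0.58 = 1880 + 1085 = 2965
Net migration: Band 5 + 135 → 3100
Giving 850 / 1591 / 2166 / 524 / 3100.
[period 2]
Births: 2166 × 0.463 = 1003 ; 524 × 0.311 = 163 → 1166
Band 2: 850 × 0.964 = 819
Band 3: 1591 × 0.98 = 1559
Band 4: 2166 × 0.971 = 2103
Band 5: 524 × 0.974 + 3100 × 0.58 = 510 + 1798 = 2308
Net migration: Band 5 + 135 → 2443
Giving 1166 / 819 / 1559 / 2103 / 2443.

1166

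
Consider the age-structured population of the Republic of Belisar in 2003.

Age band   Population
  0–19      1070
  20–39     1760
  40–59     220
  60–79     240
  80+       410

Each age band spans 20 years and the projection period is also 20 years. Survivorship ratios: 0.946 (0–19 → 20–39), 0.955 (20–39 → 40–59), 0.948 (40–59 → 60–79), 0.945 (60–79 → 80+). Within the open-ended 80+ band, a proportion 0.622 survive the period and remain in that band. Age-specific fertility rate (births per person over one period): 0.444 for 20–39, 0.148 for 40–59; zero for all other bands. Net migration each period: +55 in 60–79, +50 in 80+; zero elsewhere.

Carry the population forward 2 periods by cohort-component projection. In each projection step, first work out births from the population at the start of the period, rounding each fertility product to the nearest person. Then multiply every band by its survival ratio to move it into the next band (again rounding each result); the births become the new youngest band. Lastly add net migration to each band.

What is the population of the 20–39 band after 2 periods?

Call the groups 1 to 5, youngest first.
[period 1]
Births: 1760 * 0.444 = 781, 220 * 0.148 = 33 → 814
Group 2: 1070 * 0.946 = 1012
Group 3: 1760 * 0.955 = 1681
Group 4: 220 * 0.948 = 209
Group 5: 240 * 0.945 + 410 * 0.622 = 227 + 255 = 482
Net migration: Group 4 + 55 → 264; Group 5 + 50 → 532
Giving 814 / 1012 / 1681 / 264 / 532.
[period 2]
Births: 1012 * 0.444 = 449, 1681 * 0.148 = 249 → 698
Group 2: 814 * 0.946 = 770
Group 3: 1012 * 0.955 = 966
Group 4: 1681 * 0.948 = 1594
Group 5: 264 * 0.945 + 532 * 0.622 = 249 + 331 = 580
Net migration: Group 4 + 55 → 1649; Group 5 + 50 → 630
Giving 698 / 770 / 966 / 1649 / 630.

770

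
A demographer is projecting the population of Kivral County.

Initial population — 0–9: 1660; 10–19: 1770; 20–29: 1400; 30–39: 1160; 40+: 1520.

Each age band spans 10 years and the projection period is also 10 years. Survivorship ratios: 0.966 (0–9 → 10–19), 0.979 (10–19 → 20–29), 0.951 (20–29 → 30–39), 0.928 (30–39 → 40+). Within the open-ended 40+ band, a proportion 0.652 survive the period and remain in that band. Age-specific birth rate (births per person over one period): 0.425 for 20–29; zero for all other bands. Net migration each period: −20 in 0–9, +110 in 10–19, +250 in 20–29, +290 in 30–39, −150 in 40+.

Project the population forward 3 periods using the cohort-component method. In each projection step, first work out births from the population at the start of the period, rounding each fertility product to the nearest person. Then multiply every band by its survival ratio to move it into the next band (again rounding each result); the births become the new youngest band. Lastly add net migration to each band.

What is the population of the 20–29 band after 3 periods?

Numbering the groups 1..5 from youngest to oldest:
Period 1.
Births: 1400 × 0.425 = 595
Group 2: 1660 × 0.966 = 1604
Group 3: 1770 × 0.979 = 1733
Group 4: 1400 × 0.951 = 1331
Group 5: 1160 × 0.928 + 1520 × 0.652 = 1076 + 991 = 2067
Net migration: Group 1 − 20 → 575; Group 2 + 110 → 1714; Group 3 + 250 → 1983; Group 4 + 290 → 1621; Group 5 − 150 → 1917
Giving 575 / 1714 / 1983 / 1621 / 1917.
Period 2.
Births: 1983 × 0.425 = 843
Group 2: 575 × 0.966 = 555
Group 3: 1714 × 0.979 = 1678
Group 4: 1983 × 0.951 = 1886
Group 5: 1621 × 0.928 + 1917 × 0.652 = 1504 + 1250 = 2754
Net migration: Group 1 − 20 → 823; Group 2 + 110 → 665; Group 3 + 250 → 1928; Group 4 + 290 → 2176; Group 5 − 150 → 2604
Giving 823 / 665 / 1928 / 2176 / 2604.
Period 3.
Births: 1928 × 0.425 = 819
Group 2: 823 × 0.966 = 795
Group 3: 665 × 0.979 = 651
Group 4: 1928 × 0.951 = 1834
Group 5: 2176 × 0.928 + 2604 × 0.652 = 2019 + 1698 = 3717
Net migration: Group 1 − 20 → 799; Group 2 + 110 → 905; Group 3 + 250 → 901; Group 4 + 290 → 2124; Group 5 − 150 → 3567
Giving 799 / 905 / 901 / 2124 / 3567.

901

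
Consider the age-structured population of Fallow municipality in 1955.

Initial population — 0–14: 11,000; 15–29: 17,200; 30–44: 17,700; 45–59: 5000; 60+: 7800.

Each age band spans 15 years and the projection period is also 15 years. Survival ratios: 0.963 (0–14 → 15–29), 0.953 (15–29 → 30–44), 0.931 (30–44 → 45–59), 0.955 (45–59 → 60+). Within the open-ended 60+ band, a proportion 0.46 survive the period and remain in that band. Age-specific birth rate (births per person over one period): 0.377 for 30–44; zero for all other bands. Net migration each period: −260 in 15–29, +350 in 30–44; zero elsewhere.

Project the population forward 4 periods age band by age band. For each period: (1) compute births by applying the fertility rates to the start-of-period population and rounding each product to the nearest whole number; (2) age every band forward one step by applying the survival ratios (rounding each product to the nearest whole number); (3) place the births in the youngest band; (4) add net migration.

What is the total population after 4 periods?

Period 1:
Births: 17700 * 0.377 = 6673
15–29: 11000 * 0.963 = 10593
30–44: 17200 * 0.953 = 16392
45–59: 17700 * 0.931 = 16479
60+: 5000 * 0.955 + 7800 * 0.46 = 4775 + 3588 = 8363
Net migration: 15–29 − 260 → 10333; 30–44 + 350 → 16742
Giving 6673 / 10333 / 16742 / 16479 / 8363.
Period 2:
Births: 16742 * 0.377 = 6312
15–29: 6673 * 0.963 = 6426
30–44: 10333 * 0.953 = 9847
45–59: 16742 * 0.931 = 15587
60+: 16479 * 0.955 + 8363 * 0.46 = 15737 + 3847 = 19584
Net migration: 15–29 − 260 → 6166; 30–44 + 350 → 10197
Giving 6312 / 6166 / 10197 / 15587 / 19584.
Period 3:
Births: 10197 * 0.377 = 3844
15–29: 6312 * 0.963 = 6078
30–44: 6166 * 0.953 = 5876
45–59: 10197 * 0.931 = 9493
60+: 15587 * 0.955 + 19584 * 0.46 = 14886 + 9009 = 23895
Net migration: 15–29 − 260 → 5818; 30–44 + 350 → 6226
Giving 3844 / 5818 / 6226 / 9493 / 23895.
Period 4:
Births: 6226 * 0.377 = 2347
15–29: 3844 * 0.963 = 3702
30–44: 5818 * 0.953 = 5545
45–59: 6226 * 0.931 = 5796
60+: 9493 * 0.955 + 23895 * 0.46 = 9066 + 10992 = 20058
Net migration: 15–29 − 260 → 3442; 30–44 + 350 → 5895
Giving 2347 / 3442 / 5895 / 5796 / 20058.
Total after period 4: 2347 + 3442 + 5895 + 5796 + 20058 = 37538

37538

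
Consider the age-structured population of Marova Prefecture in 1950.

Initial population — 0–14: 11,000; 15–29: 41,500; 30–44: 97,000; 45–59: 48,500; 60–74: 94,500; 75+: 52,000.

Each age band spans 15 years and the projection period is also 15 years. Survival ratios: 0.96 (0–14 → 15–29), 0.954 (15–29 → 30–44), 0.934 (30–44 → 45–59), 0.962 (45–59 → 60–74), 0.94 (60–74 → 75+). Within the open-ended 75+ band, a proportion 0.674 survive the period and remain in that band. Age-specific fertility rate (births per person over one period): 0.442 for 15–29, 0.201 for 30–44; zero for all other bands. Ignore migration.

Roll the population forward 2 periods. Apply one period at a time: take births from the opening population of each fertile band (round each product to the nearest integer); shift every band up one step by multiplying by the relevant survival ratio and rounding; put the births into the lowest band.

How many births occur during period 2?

Period 1.
Births: 41500 × 0.442 = 18343, 97000 × 0.201 = 19497 — total 37840
15–29: 11000 × 0.96 = 10560
30–44: 41500 × 0.954 = 39591
45–59: 97000 × 0.934 = 90598
60–74: 48500 × 0.962 = 46657
75+: 94500 × 0.94 + 52000 × 0.674 = 88830 + 35048 = 123878
Population now: 0–14=37840, 15–29=10560, 30–44=39591, 45–59=90598, 60–74=46657, 75+=123878
Period 2.
Births: 10560 × 0.442 = 4668, 39591 × 0.201 = 7958 — total 12626
15–29: 37840 × 0.96 = 36326
30–44: 10560 × 0.954 = 10074
45–59: 39591 × 0.934 = 36978
60–74: 90598 × 0.962 = 87155
75+: 46657 × 0.94 + 123878 × 0.674 = 43858 + 83494 = 127352
Population now: 0–14=12626, 15–29=36326, 30–44=10074, 45–59=36978, 60–74=87155, 75+=127352

12626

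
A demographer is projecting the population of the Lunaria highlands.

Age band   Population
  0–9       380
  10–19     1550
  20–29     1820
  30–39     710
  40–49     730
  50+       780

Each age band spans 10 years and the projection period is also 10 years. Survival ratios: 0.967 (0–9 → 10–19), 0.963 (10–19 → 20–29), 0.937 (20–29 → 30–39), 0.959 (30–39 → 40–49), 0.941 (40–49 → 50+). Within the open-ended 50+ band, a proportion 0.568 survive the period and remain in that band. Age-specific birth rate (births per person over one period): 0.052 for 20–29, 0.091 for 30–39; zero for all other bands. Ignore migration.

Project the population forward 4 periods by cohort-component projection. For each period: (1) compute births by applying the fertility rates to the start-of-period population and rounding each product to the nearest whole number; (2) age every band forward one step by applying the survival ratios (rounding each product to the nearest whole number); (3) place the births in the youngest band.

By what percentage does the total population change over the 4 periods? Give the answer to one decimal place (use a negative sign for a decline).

Period 1.
Births: 1820 * 0.052 = 95 ; 710 * 0.091 = 65 — total 160
10–19: 380 * 0.967 = 367
20–29: 1550 * 0.963 = 1493
30–39: 1820 * 0.937 = 1705
40–49: 710 * 0.959 = 681
50+: 730 * 0.941 + 780 * 0.568 = 687 + 443 = 1130
Giving 160 / 367 / 1493 / 1705 / 681 / 1130.
Period 2.
Births: 1493 * 0.052 = 78 ; 1705 * 0.091 = 155 — total 233
10–19: 160 * 0.967 = 155
20–29: 367 * 0.963 = 353
30–39: 1493 * 0.937 = 1399
40–49: 1705 * 0.959 = 1635
50+: 681 * 0.941 + 1130 * 0.568 = 641 + 642 = 1283
Giving 233 / 155 / 353 / 1399 / 1635 / 1283.
Period 3.
Births: 353 * 0.052 = 18 ; 1399 * 0.091 = 127 — total 145
10–19: 233 * 0.967 = 225
20–29: 155 * 0.963 = 149
30–39: 353 * 0.937 = 331
40–49: 1399 * 0.959 = 1342
50+: 1635 * 0.941 + 1283 * 0.568 = 1539 + 729 = 2268
Giving 145 / 225 / 149 / 331 / 1342 / 2268.
Period 4.
Births: 149 * 0.052 = 8 ; 331 * 0.091 = 30 — total 38
10–19: 145 * 0.967 = 140
20–29: 225 * 0.963 = 217
30–39: 149 * 0.937 = 140
40–49: 331 * 0.959 = 317
50+: 1342 * 0.941 + 2268 * 0.568 = 1263 + 1288 = 2551
Giving 38 / 140 / 217 / 140 / 317 / 2551.
Total: 5970 → 3403; change = -2567; percentage change = -43.0%

-43.0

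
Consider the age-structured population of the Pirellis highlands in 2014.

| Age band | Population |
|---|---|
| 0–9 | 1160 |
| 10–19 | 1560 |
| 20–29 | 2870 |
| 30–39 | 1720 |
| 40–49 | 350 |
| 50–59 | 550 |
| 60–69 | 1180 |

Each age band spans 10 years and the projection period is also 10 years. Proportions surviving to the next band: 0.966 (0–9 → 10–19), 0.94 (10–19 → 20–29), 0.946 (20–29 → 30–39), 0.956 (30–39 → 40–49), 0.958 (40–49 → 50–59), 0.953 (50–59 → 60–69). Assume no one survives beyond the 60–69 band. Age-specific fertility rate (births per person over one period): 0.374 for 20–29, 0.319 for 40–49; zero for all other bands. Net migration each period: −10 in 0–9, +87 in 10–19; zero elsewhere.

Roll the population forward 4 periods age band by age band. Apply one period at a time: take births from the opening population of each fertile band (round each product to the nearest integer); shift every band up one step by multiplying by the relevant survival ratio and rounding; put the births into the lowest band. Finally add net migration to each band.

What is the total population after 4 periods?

Numbering the groups 1..7 from youngest to oldest:
— Period 1 —
Births: 2870 × 0.374 = 1073  |  350 × 0.319 = 112 — total 1185
Group 2: 1160 × 0.966 = 1121
Group 3: 1560 × 0.94 = 1466
Group 4: 2870 × 0.946 = 2715
Group 5: 1720 × 0.956 = 1644
Group 6: 350 × 0.958 = 335
Group 7: 550 × 0.953 = 524
Net migration: Group 1 − 10 → 1175; Group 2 + 87 → 1208
→ [1175, 1208, 1466, 2715, 1644, 335, 524]
— Period 2 —
Births: 1466 × 0.374 = 548  |  1644 × 0.319 = 524 — total 1072
Group 2: 1175 × 0.966 = 1135
Group 3: 1208 × 0.94 = 1136
Group 4: 1466 × 0.946 = 1387
Group 5: 2715 × 0.956 = 2596
Group 6: 1644 × 0.958 = 1575
Group 7: 335 × 0.953 = 319
Net migration: Group 1 − 10 → 1062; Group 2 + 87 → 1222
→ [1062, 1222, 1136, 1387, 2596, 1575, 319]
— Period 3 —
Births: 1136 × 0.374 = 425  |  2596 × 0.319 = 828 — total 1253
Group 2: 1062 × 0.966 = 1026
Group 3: 1222 × 0.94 = 1149
Group 4: 1136 × 0.946 = 1075
Group 5: 1387 × 0.956 = 1326
Group 6: 2596 × 0.958 = 2487
Group 7: 1575 × 0.953 = 1501
Net migration: Group 1 − 10 → 1243; Group 2 + 87 → 1113
→ [1243, 1113, 1149, 1075, 1326, 2487, 1501]
— Period 4 —
Births: 1149 × 0.374 = 430  |  1326 × 0.319 = 423 — total 853
Group 2: 1243 × 0.966 = 1201
Group 3: 1113 × 0.94 = 1046
Group 4: 1149 × 0.946 = 1087
Group 5: 1075 × 0.956 = 1028
Group 6: 1326 × 0.958 = 1270
Group 7: 2487 × 0.953 = 2370
Net migration: Group 1 − 10 → 843; Group 2 + 87 → 1288
→ [843, 1288, 1046, 1087, 1028, 1270, 2370]
Total after period 4: 843 + 1288 + 1046 + 1087 + 1028 + 1270 + 2370 = 8932

8932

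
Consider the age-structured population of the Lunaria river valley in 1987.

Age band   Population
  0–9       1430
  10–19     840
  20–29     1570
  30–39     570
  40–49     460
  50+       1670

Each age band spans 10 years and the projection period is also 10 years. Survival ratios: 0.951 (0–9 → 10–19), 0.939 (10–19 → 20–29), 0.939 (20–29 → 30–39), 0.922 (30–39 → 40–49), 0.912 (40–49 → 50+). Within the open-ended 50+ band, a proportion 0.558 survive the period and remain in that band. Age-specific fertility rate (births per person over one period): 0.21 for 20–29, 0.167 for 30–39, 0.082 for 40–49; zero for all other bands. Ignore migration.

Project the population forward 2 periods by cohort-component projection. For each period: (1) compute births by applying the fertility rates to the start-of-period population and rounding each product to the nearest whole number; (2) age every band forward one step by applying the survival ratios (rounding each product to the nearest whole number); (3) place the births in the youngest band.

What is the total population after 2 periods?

5506

(Bands numbered youngest = 1 to oldest = 6.)
[period 1]
Births: 1570 × 0.21 = 330  |  570 × 0.167 = 95  |  460 × 0.082 = 38 — total 463
Band 2: 1430 × 0.951 = 1360
Band 3: 840 × 0.939 = 789
Band 4: 1570 × 0.939 = 1474
Band 5: 570 × 0.922 = 526
Band 6: 460 × 0.912 + 1670 × 0.558 = 420 + 932 = 1352
Population now: 0–9=463, 10–19=1360, 20–29=789, 30–39=1474, 40–49=526, 50+=1352
[period 2]
Births: 789 × 0.21 = 166  |  1474 × 0.167 = 246  |  526 × 0.082 = 43 — total 455
Band 2: 463 × 0.951 = 440
Band 3: 1360 × 0.939 = 1277
Band 4: 789 × 0.939 = 741
Band 5: 1474 × 0.922 = 1359
Band 6: 526 × 0.912 + 1352 × 0.558 = 480 + 754 = 1234
Population now: 0–9=455, 10–19=440, 20–29=1277, 30–39=741, 40–49=1359, 50+=1234
Total after period 2: 455 + 440 + 1277 + 741 + 1359 + 1234 = 5506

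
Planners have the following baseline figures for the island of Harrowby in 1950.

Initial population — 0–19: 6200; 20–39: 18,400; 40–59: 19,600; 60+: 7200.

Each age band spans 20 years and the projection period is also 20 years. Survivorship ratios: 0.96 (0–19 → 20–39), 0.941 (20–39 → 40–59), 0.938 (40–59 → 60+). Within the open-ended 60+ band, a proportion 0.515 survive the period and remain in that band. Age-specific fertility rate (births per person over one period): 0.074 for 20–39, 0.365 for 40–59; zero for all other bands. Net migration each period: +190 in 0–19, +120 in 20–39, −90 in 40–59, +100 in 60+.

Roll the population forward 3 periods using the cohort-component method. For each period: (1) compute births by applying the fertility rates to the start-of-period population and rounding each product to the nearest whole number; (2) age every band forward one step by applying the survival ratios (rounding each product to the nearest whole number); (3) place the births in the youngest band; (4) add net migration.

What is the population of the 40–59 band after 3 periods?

Period 1:
Births: 18400 * 0.074 = 1362, 19600 * 0.365 = 7154 ⇒ total 8516
20–39: 6200 * 0.96 = 5952
40–59: 18400 * 0.941 = 17314
60+: 19600 * 0.938 + 7200 * 0.515 = 18385 + 3708 = 22093
Net migration: 0–19 + 190 → 8706; 20–39 + 120 → 6072; 40–59 − 90 → 17224; 60+ + 100 → 22193
→ [8706, 6072, 17224, 22193]
Period 2:
Births: 6072 * 0.074 = 449, 17224 * 0.365 = 6287 ⇒ total 6736
20–39: 8706 * 0.96 = 8358
40–59: 6072 * 0.941 = 5714
60+: 17224 * 0.938 + 22193 * 0.515 = 16156 + 11429 = 27585
Net migration: 0–19 + 190 → 6926; 20–39 + 120 → 8478; 40–59 − 90 → 5624; 60+ + 100 → 27685
→ [6926, 8478, 5624, 27685]
Period 3:
Births: 8478 * 0.074 = 627, 5624 * 0.365 = 2053 ⇒ total 2680
20–39: 6926 * 0.96 = 6649
40–59: 8478 * 0.941 = 7978
60+: 5624 * 0.938 + 27685 * 0.515 = 5275 + 14258 = 19533
Net migration: 0–19 + 190 → 2870; 20–39 + 120 → 6769; 40–59 − 90 → 7888; 60+ + 100 → 19633
→ [2870, 6769, 7888, 19633]

7888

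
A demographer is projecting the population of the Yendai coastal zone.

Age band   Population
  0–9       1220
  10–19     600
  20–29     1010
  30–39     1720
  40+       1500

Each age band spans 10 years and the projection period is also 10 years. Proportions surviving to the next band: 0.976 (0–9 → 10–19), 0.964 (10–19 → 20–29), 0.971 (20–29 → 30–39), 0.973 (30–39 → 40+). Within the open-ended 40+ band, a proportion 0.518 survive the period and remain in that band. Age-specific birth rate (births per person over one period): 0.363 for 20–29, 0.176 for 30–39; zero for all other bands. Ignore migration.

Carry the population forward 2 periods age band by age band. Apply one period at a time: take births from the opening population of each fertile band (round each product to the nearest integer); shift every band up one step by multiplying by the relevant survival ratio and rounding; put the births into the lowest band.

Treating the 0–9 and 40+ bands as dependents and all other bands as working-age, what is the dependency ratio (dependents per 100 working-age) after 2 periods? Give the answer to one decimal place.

Call the groups 1 to 5, youngest first.
— Period 1 —
Births: 1010 × 0.363 = 367  |  1720 × 0.176 = 303 — total 670
Group 2: 1220 × 0.976 = 1191
Group 3: 600 × 0.964 = 578
Group 4: 1010 × 0.971 = 981
Group 5: 1720 × 0.973 + 1500 × 0.518 = 1674 + 777 = 2451
End of period: [670, 1191, 578, 981, 2451]
— Period 2 —
Births: 578 × 0.363 = 210  |  981 × 0.176 = 173 — total 383
Group 2: 670 × 0.976 = 654
Group 3: 1191 × 0.964 = 1148
Group 4: 578 × 0.971 = 561
Group 5: 981 × 0.973 + 2451 × 0.518 = 955 + 1270 = 2225
End of period: [383, 654, 1148, 561, 2225]
Dependents (band 0–9 + band 40+) = 383 + 2225 = 2608; working-age = 2363; ratio = 2608/2363 × 100 = 110.4

110.4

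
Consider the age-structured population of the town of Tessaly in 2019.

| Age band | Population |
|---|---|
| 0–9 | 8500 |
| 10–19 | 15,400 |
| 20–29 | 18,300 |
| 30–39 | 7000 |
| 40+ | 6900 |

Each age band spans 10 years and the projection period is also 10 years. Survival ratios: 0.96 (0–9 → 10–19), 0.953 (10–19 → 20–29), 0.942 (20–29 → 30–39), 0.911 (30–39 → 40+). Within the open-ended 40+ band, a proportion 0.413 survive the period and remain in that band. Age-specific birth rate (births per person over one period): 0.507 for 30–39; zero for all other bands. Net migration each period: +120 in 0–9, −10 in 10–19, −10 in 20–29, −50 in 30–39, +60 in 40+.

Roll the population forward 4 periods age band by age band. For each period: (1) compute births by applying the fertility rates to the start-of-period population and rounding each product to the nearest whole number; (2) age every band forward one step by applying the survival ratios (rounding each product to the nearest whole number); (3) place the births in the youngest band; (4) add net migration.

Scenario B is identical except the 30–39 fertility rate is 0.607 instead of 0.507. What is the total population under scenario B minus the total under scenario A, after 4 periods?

4222

(Bands numbered youngest = 1 to oldest = 5.)
[period 1]
Births: 7000 × 0.507 = 3549
Band 2: 8500 × 0.96 = 8160
Band 3: 15400 × 0.953 = 14676
Band 4: 18300 × 0.942 = 17239
Band 5: 7000 × 0.911 + 6900 × 0.413 = 6377 + 2850 = 9227
Net migration: Band 1 + 120 → 3669; Band 2 − 10 → 8150; Band 3 − 10 → 14666; Band 4 − 50 → 17189; Band 5 + 60 → 9287
Population now: 0–9=3669, 10–19=8150, 20–29=14666, 30–39=17189, 40+=9287
[period 2]
Births: 17189 × 0.507 = 8715
Band 2: 3669 × 0.96 = 3522
Band 3: 8150 × 0.953 = 7767
Band 4: 14666 × 0.942 = 13815
Band 5: 17189 × 0.911 + 9287 × 0.413 = 15659 + 3836 = 19495
Net migration: Band 1 + 120 → 8835; Band 2 − 10 → 3512; Band 3 − 10 → 7757; Band 4 − 50 → 13765; Band 5 + 60 → 19555
Population now: 0–9=8835, 10–19=3512, 20–29=7757, 30–39=13765, 40+=19555
[period 3]
Births: 13765 × 0.507 = 6979
Band 2: 8835 × 0.96 = 8482
Band 3: 3512 × 0.953 = 3347
Band 4: 7757 × 0.942 = 7307
Band 5: 13765 × 0.911 + 19555 × 0.413 = 12540 + 8076 = 20616
Net migration: Band 1 + 120 → 7099; Band 2 − 10 → 8472; Band 3 − 10 → 3337; Band 4 − 50 → 7257; Band 5 + 60 → 20676
Population now: 0–9=7099, 10–19=8472, 20–29=3337, 30–39=7257, 40+=20676
[period 4]
Births: 7257 × 0.507 = 3679
Band 2: 7099 × 0.96 = 6815
Band 3: 8472 × 0.953 = 8074
Band 4: 3337 × 0.942 = 3143
Band 5: 7257 × 0.911 + 20676 × 0.413 = 6611 + 8539 = 15150
Net migration: Band 1 + 120 → 3799; Band 2 − 10 → 6805; Band 3 − 10 → 8064; Band 4 − 50 → 3093; Band 5 + 60 → 15210
Population now: 0–9=3799, 10–19=6805, 20–29=8064, 30–39=3093, 40+=15210
Scenario A total after 4 periods: 36971
Scenario B projection —
[period 1]
Births: 7000 × 0.607 = 4249
Band 2: 8500 × 0.96 = 8160
Band 3: 15400 × 0.953 = 14676
Band 4: 18300 × 0.942 = 17239
Band 5: 7000 × 0.911 + 6900 × 0.413 = 6377 + 2850 = 9227
Net migration: Band 1 + 120 → 4369; Band 2 − 10 → 8150; Band 3 − 10 → 14666; Band 4 − 50 → 17189; Band 5 + 60 → 9287
Population now: 0–9=4369, 10–19=8150, 20–29=14666, 30–39=17189, 40+=9287
[period 2]
Births: 17189 × 0.607 = 10434
Band 2: 4369 × 0.96 = 4194
Band 3: 8150 × 0.953 = 7767
Band 4: 14666 × 0.942 = 13815
Band 5: 17189 × 0.911 + 9287 × 0.413 = 15659 + 3836 = 19495
Net migration: Band 1 + 120 → 10554; Band 2 − 10 → 4184; Band 3 − 10 → 7757; Band 4 − 50 → 13765; Band 5 + 60 → 19555
Population now: 0–9=10554, 10–19=4184, 20–29=7757, 30–39=13765, 40+=19555
[period 3]
Births: 13765 × 0.607 = 8355
Band 2: 10554 × 0.96 = 10132
Band 3: 4184 × 0.953 = 3987
Band 4: 7757 × 0.942 = 7307
Band 5: 13765 × 0.911 + 19555 × 0.413 = 12540 + 8076 = 20616
Net migration: Band 1 + 120 → 8475; Band 2 − 10 → 10122; Band 3 − 10 → 3977; Band 4 − 50 → 7257; Band 5 + 60 → 20676
Population now: 0–9=8475, 10–19=10122, 20–29=3977, 30–39=7257, 40+=20676
[period 4]
Births: 7257 × 0.607 = 4405
Band 2: 8475 × 0.96 = 8136
Band 3: 10122 × 0.953 = 9646
Band 4: 3977 × 0.942 = 3746
Band 5: 7257 × 0.911 + 20676 × 0.413 = 6611 + 8539 = 15150
Net migration: Band 1 + 120 → 4525; Band 2 − 10 → 8126; Band 3 − 10 → 9636; Band 4 − 50 → 3696; Band 5 + 60 → 15210
Population now: 0–9=4525, 10–19=8126, 20–29=9636, 30–39=3696, 40+=15210
Scenario B total after 4 periods: 41193
Difference B − A = 41193 − 36971 = 4222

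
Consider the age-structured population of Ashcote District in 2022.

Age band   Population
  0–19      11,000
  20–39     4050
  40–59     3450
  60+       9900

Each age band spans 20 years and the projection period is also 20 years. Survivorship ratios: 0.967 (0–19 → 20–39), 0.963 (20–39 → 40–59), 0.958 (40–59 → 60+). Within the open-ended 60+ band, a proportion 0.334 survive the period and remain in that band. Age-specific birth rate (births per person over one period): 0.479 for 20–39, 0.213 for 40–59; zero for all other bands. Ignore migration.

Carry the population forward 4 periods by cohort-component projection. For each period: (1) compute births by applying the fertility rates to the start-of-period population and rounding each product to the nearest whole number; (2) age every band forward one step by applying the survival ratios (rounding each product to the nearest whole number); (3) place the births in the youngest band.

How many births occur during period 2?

Let group 1 be 0–19 through group 4 = 60+.
Period 1.
Births: 4050 × 0.479 = 1940  |  3450 × 0.213 = 735 — total 2675
Group 2: 11000 × 0.967 = 10637
Group 3: 4050 × 0.963 = 3900
Group 4: 3450 × 0.958 + 9900 × 0.334 = 3305 + 3307 = 6612
→ [2675, 10637, 3900, 6612]
Period 2.
Births: 10637 × 0.479 = 5095  |  3900 × 0.213 = 831 — total 5926
Group 2: 2675 × 0.967 = 2587
Group 3: 10637 × 0.963 = 10243
Group 4: 3900 × 0.958 + 6612 × 0.334 = 3736 + 2208 = 5944
→ [5926, 2587, 10243, 5944]

5926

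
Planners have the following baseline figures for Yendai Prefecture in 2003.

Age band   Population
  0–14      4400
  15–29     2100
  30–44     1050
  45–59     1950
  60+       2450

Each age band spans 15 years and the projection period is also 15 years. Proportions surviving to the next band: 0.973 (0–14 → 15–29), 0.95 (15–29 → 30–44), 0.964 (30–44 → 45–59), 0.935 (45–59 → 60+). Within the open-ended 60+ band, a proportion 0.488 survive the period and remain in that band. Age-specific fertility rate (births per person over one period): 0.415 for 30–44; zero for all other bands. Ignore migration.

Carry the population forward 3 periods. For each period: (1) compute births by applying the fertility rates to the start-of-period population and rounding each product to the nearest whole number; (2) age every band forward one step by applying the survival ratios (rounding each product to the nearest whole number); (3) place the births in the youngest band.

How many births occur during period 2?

Call the bands 1 to 5, youngest first.
— Period 1 —
Births: 1050 × 0.415 = 436
Band 2: 4400 × 0.973 = 4281
Band 3: 2100 × 0.95 = 1995
Band 4: 1050 × 0.964 = 1012
Band 5: 1950 × 0.935 + 2450 × 0.488 = 1823 + 1196 = 3019
End of period: [436, 4281, 1995, 1012, 3019]
— Period 2 —
Births: 1995 × 0.415 = 828
Band 2: 436 × 0.973 = 424
Band 3: 4281 × 0.95 = 4067
Band 4: 1995 × 0.964 = 1923
Band 5: 1012 × 0.935 + 3019 × 0.488 = 946 + 1473 = 2419
End of period: [828, 424, 4067, 1923, 2419]

828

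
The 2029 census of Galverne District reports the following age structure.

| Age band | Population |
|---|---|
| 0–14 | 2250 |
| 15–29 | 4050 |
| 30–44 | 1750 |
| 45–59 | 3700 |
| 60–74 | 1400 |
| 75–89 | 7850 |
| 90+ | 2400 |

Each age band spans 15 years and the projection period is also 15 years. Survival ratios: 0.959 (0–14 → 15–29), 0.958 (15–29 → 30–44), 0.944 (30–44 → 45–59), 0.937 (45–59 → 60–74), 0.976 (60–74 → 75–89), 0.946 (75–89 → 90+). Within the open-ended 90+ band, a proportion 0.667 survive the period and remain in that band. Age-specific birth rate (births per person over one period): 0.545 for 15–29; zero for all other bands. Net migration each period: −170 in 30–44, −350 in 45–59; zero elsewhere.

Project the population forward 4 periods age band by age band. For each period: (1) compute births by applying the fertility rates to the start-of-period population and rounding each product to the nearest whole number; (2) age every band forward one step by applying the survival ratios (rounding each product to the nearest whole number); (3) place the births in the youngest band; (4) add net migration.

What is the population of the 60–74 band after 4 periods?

1350

Let band 1 be 0–14 through band 7 = 90+.
— Period 1 —
Births: 4050 × 0.545 = 2207
Band 2: 2250 × 0.959 = 2158
Band 3: 4050 × 0.958 = 3880
Band 4: 1750 × 0.944 = 1652
Band 5: 3700 × 0.937 = 3467
Band 6: 1400 × 0.976 = 1366
Band 7: 7850 × 0.946 + 2400 × 0.667 = 7426 + 1601 = 9027
Net migration: Band 3 − 170 → 3710; Band 4 − 350 → 1302
→ [2207, 2158, 3710, 1302, 3467, 1366, 9027]
— Period 2 —
Births: 2158 × 0.545 = 1176
Band 2: 2207 × 0.959 = 2117
Band 3: 2158 × 0.958 = 2067
Band 4: 3710 × 0.944 = 3502
Band 5: 1302 × 0.937 = 1220
Band 6: 3467 × 0.976 = 3384
Band 7: 1366 × 0.946 + 9027 × 0.667 = 1292 + 6021 = 7313
Net migration: Band 3 − 170 → 1897; Band 4 − 350 → 3152
→ [1176, 2117, 1897, 3152, 1220, 3384, 7313]
— Period 3 —
Births: 2117 × 0.545 = 1154
Band 2: 1176 × 0.959 = 1128
Band 3: 2117 × 0.958 = 2028
Band 4: 1897 × 0.944 = 1791
Band 5: 3152 × 0.937 = 2953
Band 6: 1220 × 0.976 = 1191
Band 7: 3384 × 0.946 + 7313 × 0.667 = 3201 + 4878 = 8079
Net migration: Band 3 − 170 → 1858; Band 4 − 350 → 1441
→ [1154, 1128, 1858, 1441, 2953, 1191, 8079]
— Period 4 —
Births: 1128 × 0.545 = 615
Band 2: 1154 × 0.959 = 1107
Band 3: 1128 × 0.958 = 1081
Band 4: 1858 × 0.944 = 1754
Band 5: 1441 × 0.937 = 1350
Band 6: 2953 × 0.976 = 2882
Band 7: 1191 × 0.946 + 8079 × 0.667 = 1127 + 5389 = 6516
Net migration: Band 3 − 170 → 911; Band 4 − 350 → 1404
→ [615, 1107, 911, 1404, 1350, 2882, 6516]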